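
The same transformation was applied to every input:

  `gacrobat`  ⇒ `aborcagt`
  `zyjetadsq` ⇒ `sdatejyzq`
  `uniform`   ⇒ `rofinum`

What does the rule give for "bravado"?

davarbo

The rule is to move the last character to the front, then reverse the string.
Applying both steps to "bravado": "obravad", then "davarbo".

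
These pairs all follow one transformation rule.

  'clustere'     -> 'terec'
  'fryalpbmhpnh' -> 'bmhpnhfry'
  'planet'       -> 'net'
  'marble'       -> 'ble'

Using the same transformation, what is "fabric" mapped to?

Each output is the input with this applied: swap the front and back halves of the string, then delete the last 3 characters.
For "fabric", step one produces "ricfab"; step two turns that into "ric".
(Check on "clustere": → "tereclus" → "terec" ✓)

ric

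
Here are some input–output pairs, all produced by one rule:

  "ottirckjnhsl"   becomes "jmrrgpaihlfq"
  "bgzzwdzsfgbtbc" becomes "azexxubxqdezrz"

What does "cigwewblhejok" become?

iageucuzjfchm

Each output is the input with this applied: shift every letter 2 places backward in the alphabet (wrapping around), then move the last character to the front.
Applying that to "cigwewblhejok" gives "iageucuzjfchm".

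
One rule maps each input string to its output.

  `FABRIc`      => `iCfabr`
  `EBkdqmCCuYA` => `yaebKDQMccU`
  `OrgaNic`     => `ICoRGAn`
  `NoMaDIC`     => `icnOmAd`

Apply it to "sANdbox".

Rule — flip the case of every letter, then move the last 2 characters to the front (rotate right by 2).
Starting from "sANdbox": after the first operation, "SanDBOX"; after the second, "OXSanDB".

OXSanDB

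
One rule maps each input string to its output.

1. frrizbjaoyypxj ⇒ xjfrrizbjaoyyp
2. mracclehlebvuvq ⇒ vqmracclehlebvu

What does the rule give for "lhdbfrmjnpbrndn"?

dnlhdbfrmjnpbrn

The rule is to move the last 2 characters to the front (rotate right by 2).
So "lhdbfrmjnpbrndn" becomes "dnlhdbfrmjnpbrn".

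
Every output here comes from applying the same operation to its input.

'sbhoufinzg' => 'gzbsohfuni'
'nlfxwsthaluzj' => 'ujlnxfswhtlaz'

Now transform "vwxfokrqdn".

The pattern: swap each adjacent pair of characters (1↔2, 3↔4, ...), then move the last 2 characters to the front (rotate right by 2).
For "vwxfokrqdn", step one produces "wvfxkoqrnd"; step two turns that into "ndwvfxkoqr".
(Check on "nlfxwsthaluzj": → "lnxfswhtlazuj" → "ujlnxfswhtlaz" ✓)

ndwvfxkoqr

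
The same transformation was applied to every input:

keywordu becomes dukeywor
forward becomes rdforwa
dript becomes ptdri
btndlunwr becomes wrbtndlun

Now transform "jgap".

apjg

The rule is to move the last 2 characters to the front (rotate right by 2).
"jgap" → "apjg".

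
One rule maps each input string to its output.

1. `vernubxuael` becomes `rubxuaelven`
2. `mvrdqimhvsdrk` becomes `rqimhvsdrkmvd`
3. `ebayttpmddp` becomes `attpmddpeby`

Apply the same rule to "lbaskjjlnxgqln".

Each output is the input with this applied: move the first 3 characters to the end (rotate left by 3), then swap the first and last characters.
On "lbaskjjlnxgqln" that produces "akjjlnxgqlnlbs".
(Check on "ebayttpmddp": → "yttpmddpeba" → "attpmddpeby" ✓)

akjjlnxgqlnlbs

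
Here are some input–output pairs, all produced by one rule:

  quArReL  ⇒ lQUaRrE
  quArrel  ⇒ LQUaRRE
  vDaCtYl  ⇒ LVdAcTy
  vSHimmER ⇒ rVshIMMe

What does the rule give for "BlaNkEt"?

Each output is the input with this applied: move the last character to the front, then flip the case of every letter.
On "BlaNkEt": the first step gives "tBlaNkE", and the second then gives "TbLAnKe".

TbLAnKe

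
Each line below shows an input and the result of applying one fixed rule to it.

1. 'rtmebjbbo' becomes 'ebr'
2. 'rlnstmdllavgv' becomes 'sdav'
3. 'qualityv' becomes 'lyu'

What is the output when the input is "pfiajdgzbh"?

Looking at the pairs, the operation is to move the first 2 characters to the end (rotate left by 2), then keep one character in every 3, starting at position 2 (positions 2nd, 5th, 8th, ...).
Starting from "pfiajdgzbh": after the first operation, "iajdgzbhpf"; after the second, "agh".

agh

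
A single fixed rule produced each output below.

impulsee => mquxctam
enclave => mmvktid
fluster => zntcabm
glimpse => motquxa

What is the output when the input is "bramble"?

mjziujt

Rule — move the last character to the front, then shift every letter 8 places forward in the alphabet (wrapping around).
For "bramble", step one produces "ebrambl"; step two turns that into "mjziujt".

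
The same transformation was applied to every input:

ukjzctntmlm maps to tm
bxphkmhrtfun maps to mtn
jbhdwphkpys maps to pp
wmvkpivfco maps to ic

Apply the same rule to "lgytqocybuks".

The transformation: keep one character in every 3, starting at position 3 (positions 3rd, 6th, 9th, ...), then delete the first character.
"lgytqocybuks" → "yobs" → "obs".

obs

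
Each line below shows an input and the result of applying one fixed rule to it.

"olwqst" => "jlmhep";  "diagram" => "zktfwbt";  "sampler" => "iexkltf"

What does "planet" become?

What's happening: move the first 3 characters to the end (rotate left by 3), then shift every letter 7 places backward in the alphabet (wrapping around).
"planet" → "netpla" → "gxmiet".

gxmiet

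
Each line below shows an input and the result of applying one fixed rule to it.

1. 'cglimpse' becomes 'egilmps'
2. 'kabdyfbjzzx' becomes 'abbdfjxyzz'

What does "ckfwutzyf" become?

The rule is to delete the first character, then sort the characters into alphabetical order.
"ckfwutzyf" → "kfwutzyf" → "ffktuwyz".

ffktuwyz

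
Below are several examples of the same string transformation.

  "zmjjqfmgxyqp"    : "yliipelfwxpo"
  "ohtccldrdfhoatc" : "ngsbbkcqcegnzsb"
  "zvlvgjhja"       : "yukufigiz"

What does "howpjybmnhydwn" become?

In each case the input is transformed by: shift every letter 1 place backward in the alphabet (wrapping around).
On "howpjybmnhydwn" that produces "gnvoixalmgxcvm".

gnvoixalmgxcvm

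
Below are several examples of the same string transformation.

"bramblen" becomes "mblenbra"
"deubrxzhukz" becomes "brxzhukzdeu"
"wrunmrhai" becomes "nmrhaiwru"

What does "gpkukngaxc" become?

Rule — move the first 3 characters to the end (rotate left by 3).
Doing the same to "gpkukngaxc": "ukngaxcgpk".

ukngaxcgpk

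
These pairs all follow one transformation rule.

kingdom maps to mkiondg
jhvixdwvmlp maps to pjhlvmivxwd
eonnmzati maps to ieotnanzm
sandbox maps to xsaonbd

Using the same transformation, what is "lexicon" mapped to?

The transformation: swap the first and last characters, then take characters alternately from the front and the back (1st, last, 2nd, 2nd-last, ...).
Starting from "lexicon": after the first operation, "nexicol"; after the second, "nleoxci".

nleoxci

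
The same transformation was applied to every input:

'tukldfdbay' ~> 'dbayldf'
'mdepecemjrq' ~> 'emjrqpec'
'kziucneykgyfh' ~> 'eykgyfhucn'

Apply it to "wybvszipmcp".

What's happening: delete the first 3 characters, then move the first 3 characters to the end (rotate left by 3).
Starting from "wybvszipmcp": after the first operation, "vszipmcp"; after the second, "ipmcpvsz".

ipmcpvsz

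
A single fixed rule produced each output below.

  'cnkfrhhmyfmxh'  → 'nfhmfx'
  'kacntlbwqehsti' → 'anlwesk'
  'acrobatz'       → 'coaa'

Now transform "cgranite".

In each case the input is transformed by: swap the first and last characters, then keep every other character starting from the second (positions 2nd, 4th, 6th, ...).
For "cgranite", step one produces "egranitc"; step two turns that into "gaic".

gaic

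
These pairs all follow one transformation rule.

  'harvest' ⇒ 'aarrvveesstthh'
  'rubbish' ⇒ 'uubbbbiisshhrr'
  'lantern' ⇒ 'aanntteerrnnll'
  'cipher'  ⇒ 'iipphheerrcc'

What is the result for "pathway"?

The rule is to double every character, then move the first 2 characters to the end (rotate left by 2).
Starting from "pathway": after the first operation, "ppaatthhwwaayy"; after the second, "aatthhwwaayypp".

aatthhwwaayypp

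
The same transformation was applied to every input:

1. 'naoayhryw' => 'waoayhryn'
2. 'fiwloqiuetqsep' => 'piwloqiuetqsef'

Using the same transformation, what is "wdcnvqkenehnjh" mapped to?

What's happening: swap the first and last characters.
On "wdcnvqkenehnjh" that produces "hdcnvqkenehnjw".

hdcnvqkenehnjw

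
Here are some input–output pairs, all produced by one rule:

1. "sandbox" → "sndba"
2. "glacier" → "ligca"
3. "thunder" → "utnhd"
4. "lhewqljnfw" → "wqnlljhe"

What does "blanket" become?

Rule — delete the last 2 characters, then sort the characters into reverse alphabetical order.
"blanket" → "blank" → "nlkba".

nlkba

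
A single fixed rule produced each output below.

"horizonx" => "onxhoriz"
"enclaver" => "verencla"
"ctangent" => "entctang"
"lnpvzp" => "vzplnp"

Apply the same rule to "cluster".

Rule — move the last 3 characters to the front (rotate right by 3).
Applying that to "cluster" gives "terclus".

terclus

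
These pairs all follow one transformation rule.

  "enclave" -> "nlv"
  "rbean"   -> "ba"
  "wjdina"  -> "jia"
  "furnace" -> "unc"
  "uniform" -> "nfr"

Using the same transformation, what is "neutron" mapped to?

What's happening: keep every other character starting from the second (positions 2nd, 4th, 6th, ...).
So "neutron" becomes "eto".

eto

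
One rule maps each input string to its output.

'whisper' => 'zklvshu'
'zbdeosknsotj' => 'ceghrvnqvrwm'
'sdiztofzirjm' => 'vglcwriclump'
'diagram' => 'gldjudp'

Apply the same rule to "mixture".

Each output is the input with this applied: shift every letter 3 places forward in the alphabet (wrapping around).
So "mixture" becomes "plawxuh".

plawxuh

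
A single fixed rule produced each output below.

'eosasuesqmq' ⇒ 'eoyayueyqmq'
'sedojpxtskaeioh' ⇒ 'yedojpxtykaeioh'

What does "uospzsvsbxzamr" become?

The pattern: replace every "s" with "y".
So "uospzsvsbxzamr" becomes "uoypzyvybxzamr".

uoypzyvybxzamr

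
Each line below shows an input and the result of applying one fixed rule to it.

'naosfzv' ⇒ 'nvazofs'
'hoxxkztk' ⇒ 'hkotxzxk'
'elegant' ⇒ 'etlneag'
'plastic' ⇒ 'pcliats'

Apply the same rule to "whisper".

Each output is the input with this applied: take characters alternately from the front and the back (1st, last, 2nd, 2nd-last, ...).
So "whisper" becomes "wrheips".

wrheips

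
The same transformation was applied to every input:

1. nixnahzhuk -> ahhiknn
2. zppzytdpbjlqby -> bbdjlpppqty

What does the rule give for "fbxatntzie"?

abefint

Each output is the input with this applied: sort the characters into alphabetical order, then delete the last 3 characters.
Applying both steps to "fbxatntzie": "abefinttxz", then "abefint".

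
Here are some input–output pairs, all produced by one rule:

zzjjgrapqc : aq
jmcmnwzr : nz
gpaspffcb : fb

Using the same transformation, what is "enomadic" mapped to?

ai

Looking at the pairs, the operation is to keep every other character starting from the first (positions 1st, 3rd, 5th, ...), then keep only the last 2 characters.
Starting from "enomadic": after the first operation, "eoai"; after the second, "ai".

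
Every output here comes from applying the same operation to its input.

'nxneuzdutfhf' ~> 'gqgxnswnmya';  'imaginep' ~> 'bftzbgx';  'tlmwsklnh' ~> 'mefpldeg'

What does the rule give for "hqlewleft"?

Rule — delete the last character, then shift every letter 7 places backward in the alphabet (wrapping around).
Doing the same to "hqlewleft": "ajexpexy".

ajexpexy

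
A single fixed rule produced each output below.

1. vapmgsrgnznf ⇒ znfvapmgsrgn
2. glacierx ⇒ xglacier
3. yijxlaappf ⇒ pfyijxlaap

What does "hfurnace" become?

The rule is to swap the front and back halves of the string, then move the first 3 characters to the end (rotate left by 3).
Starting from "hfurnace": after the first operation, "nacehfur"; after the second, "ehfurnac".
(Check on "vapmgsrgnznf": → "rgnznfvapmgs" → "znfvapmgsrgn" ✓)

ehfurnac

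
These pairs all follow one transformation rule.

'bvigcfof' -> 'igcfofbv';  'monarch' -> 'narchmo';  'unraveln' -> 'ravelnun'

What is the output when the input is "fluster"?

usterfl

Each output is the input with this applied: move the first 2 characters to the end (rotate left by 2).
So "fluster" becomes "usterfl".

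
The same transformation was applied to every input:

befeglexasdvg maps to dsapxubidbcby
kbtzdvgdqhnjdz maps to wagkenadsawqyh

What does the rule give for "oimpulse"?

The pattern: reverse the string, then shift every letter 3 places backward in the alphabet (wrapping around).
"oimpulse" → "eslupmio" → "bpirmjfl".

bpirmjfl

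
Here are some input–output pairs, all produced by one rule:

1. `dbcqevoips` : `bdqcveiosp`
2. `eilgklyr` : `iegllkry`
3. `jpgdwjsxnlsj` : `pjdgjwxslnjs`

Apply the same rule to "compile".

What's happening: swap each adjacent pair of characters (1↔2, 3↔4, ...).
"compile" → "ocpmlie".

ocpmlie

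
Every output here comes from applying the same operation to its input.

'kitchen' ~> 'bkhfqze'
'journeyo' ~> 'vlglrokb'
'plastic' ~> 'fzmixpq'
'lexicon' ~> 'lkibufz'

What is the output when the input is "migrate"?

The pattern: shift every letter 3 places backward in the alphabet (wrapping around), then move the last 2 characters to the front (rotate right by 2).
On "migrate": the first step gives "jfdoxqb", and the second then gives "qbjfdox".
(Check on "kitchen": → "hfqzebk" → "bkhfqze" ✓)

qbjfdox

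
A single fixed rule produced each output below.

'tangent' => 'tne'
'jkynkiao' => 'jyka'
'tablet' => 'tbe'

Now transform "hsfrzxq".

Looking at the pairs, the operation is to swap each adjacent pair of characters (1↔2, 3↔4, ...), then keep every other character starting from the second (positions 2nd, 4th, 6th, ...).
"hsfrzxq" → "shrfxzq" → "hfz".
(Check on "tablet": → "atlbte" → "tbe" ✓)

hfz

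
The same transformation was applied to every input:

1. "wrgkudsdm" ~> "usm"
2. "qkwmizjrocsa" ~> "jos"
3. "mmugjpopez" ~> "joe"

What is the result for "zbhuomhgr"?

Each output is the input with this applied: keep every other character starting from the first (positions 1st, 3rd, 5th, ...), then keep only the last 3 characters.
"zbhuomhgr" → "zhohr" → "ohr".

ohr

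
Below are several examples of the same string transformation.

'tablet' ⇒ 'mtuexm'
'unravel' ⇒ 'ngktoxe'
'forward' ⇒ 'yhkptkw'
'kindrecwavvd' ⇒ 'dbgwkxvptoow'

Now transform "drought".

In each case the input is transformed by: shift every letter 7 places backward in the alphabet (wrapping around).
So "drought" becomes "wkhnzam".

wkhnzam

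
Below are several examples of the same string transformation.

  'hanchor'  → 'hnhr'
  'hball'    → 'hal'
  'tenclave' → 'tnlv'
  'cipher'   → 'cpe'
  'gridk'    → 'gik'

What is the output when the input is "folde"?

The rule is to keep every other character starting from the first (positions 1st, 3rd, 5th, ...).
So "folde" becomes "fle".

fle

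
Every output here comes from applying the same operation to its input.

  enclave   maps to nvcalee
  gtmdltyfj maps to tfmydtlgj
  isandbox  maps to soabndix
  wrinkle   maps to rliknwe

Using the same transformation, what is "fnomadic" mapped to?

Looking at the pairs, the operation is to take characters alternately from the front and the back (1st, last, 2nd, 2nd-last, ...), then move the first 2 characters to the end (rotate left by 2).
"fnomadic" → "fcniodma" → "niodmafc".

niodmafc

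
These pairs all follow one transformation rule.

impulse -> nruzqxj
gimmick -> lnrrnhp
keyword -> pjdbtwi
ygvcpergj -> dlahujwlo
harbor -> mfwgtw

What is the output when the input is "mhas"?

Rule — shift every letter 5 places forward in the alphabet (wrapping around).
Applying that to "mhas" gives "rmfx".

rmfx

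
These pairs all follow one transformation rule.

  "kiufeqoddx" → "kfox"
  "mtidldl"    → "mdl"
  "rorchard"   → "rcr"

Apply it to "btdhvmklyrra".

bhkr

What's happening: keep one character in every 3, starting at position 1 (positions 1st, 4th, 7th, ...).
On "btdhvmklyrra" that produces "bhkr".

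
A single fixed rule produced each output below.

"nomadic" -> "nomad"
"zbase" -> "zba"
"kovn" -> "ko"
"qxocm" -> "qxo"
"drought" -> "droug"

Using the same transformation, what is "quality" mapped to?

quali

The pattern: delete the last 2 characters.
On "quality" that produces "quali".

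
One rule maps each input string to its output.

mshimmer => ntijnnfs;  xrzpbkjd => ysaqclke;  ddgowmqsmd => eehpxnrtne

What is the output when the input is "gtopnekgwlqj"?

Each output is the input with this applied: shift every letter 1 place forward in the alphabet (wrapping around).
Applying that to "gtopnekgwlqj" gives "hupqoflhxmrk".

hupqoflhxmrk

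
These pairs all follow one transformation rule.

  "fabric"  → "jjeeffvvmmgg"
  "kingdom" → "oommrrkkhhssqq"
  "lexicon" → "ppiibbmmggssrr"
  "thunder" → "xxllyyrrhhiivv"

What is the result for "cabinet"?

What's happening: shift every letter 4 places forward in the alphabet (wrapping around), then double every character.
Working it through for "cabinet": intermediate "gefmrix", final "ggeeffmmrriixx".
(Check on "fabric": → "jefvmg" → "jjeeffvvmmgg" ✓)

ggeeffmmrriixx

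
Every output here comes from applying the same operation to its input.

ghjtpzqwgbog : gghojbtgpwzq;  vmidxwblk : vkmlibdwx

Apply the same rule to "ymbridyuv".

yvmubyrdi

In each case the input is transformed by: take characters alternately from the front and the back (1st, last, 2nd, 2nd-last, ...).
On "ymbridyuv" that produces "yvmubyrdi".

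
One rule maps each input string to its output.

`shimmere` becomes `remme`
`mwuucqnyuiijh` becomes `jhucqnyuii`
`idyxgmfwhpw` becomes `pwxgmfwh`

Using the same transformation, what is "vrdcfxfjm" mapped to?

jmcfxf

The rule is to delete the first 3 characters, then move the last 2 characters to the front (rotate right by 2).
"vrdcfxfjm" → "jmcfxf".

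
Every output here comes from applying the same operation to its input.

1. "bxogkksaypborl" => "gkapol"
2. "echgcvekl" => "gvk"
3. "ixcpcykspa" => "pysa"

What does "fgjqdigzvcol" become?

qizcl

The transformation: delete the first 3 characters, then keep every other character starting from the first (positions 1st, 3rd, 5th, ...).
"fgjqdigzvcol" → "qdigzvcol" → "qizcl".
(Check on "ixcpcykspa": → "pcykspa" → "pysa" ✓)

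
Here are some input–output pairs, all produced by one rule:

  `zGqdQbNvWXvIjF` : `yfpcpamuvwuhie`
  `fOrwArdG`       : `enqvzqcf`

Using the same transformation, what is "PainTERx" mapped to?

The rule is to shift every letter 1 place backward in the alphabet (wrapping around), then convert every letter to lowercase.
"PainTERx" → "OzhmSDQw" → "ozhmsdqw".

ozhmsdqw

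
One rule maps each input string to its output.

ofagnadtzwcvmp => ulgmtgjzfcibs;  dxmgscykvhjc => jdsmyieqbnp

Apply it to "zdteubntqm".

fjzkahtzw

In each case the input is transformed by: delete the last character, then shift every letter 6 places forward in the alphabet (wrapping around).
"zdteubntqm" → "fjzkahtzw".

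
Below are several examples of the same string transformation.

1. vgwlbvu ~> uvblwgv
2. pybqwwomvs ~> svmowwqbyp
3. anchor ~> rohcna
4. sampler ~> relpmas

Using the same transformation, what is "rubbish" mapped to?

hsibbur

The pattern: reverse the string.
On "rubbish" that produces "hsibbur".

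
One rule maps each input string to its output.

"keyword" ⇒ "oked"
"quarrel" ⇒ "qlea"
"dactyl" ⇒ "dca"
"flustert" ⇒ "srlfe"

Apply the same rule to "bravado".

dbaa

The transformation: sort the characters into reverse alphabetical order, then delete the first 3 characters.
Starting from "bravado": after the first operation, "vrodbaa"; after the second, "dbaa".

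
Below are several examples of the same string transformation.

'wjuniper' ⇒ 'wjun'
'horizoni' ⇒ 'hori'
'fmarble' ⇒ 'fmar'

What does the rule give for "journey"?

jour

The pattern: keep only the first 4 characters.
On "journey" that produces "jour".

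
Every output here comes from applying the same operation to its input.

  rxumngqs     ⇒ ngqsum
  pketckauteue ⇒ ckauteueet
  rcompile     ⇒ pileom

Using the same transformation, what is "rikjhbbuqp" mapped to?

In each case the input is transformed by: delete the first 2 characters, then move the first 2 characters to the end (rotate left by 2).
Working it through for "rikjhbbuqp": intermediate "kjhbbuqp", final "hbbuqpkj".
(Check on "pketckauteue": → "etckauteue" → "ckauteueet" ✓)

hbbuqpkj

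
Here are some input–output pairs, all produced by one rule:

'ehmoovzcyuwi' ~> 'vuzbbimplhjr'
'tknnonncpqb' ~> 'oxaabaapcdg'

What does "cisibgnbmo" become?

The rule is to shift every letter 13 places forward in the alphabet (wrapping around) — i.e. ROT13, then swap the first and last characters.
Working it through for "cisibgnbmo": intermediate "pvfvotaozb", final "bvfvotaozp".

bvfvotaozp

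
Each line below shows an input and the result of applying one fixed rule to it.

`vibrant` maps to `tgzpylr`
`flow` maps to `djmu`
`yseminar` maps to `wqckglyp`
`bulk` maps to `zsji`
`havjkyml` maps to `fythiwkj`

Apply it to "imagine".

In each case the input is transformed by: shift every letter 2 places backward in the alphabet (wrapping around).
On "imagine" that produces "gkyeglc".

gkyeglc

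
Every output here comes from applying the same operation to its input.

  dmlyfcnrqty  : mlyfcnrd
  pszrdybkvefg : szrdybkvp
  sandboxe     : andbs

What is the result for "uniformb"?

In each case the input is transformed by: delete the last 3 characters, then move the first character to the end.
Doing the same to "uniformb": "nifou".

nifou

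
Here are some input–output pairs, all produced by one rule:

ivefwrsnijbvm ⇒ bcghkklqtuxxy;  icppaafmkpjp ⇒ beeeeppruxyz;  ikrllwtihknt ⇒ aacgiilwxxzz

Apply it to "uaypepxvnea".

ceejkmnpptt

Rule — shift every letter 11 places backward in the alphabet (wrapping around), then sort the characters into alphabetical order.
Starting from "uaypepxvnea": after the first operation, "jpnetemkctp"; after the second, "ceejkmnpptt".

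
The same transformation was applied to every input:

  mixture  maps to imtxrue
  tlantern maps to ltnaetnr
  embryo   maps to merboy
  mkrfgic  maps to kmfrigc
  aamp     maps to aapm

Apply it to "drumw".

Rule — swap each adjacent pair of characters (1↔2, 3↔4, ...).
For "drumw" the result is "rdmuw".

rdmuw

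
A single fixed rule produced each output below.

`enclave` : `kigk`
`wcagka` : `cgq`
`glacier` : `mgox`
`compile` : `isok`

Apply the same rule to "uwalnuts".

The rule is to keep every other character starting from the first (positions 1st, 3rd, 5th, ...), then shift every letter 6 places forward in the alphabet (wrapping around).
Working it through for "uwalnuts": intermediate "uant", final "agtz".

agtz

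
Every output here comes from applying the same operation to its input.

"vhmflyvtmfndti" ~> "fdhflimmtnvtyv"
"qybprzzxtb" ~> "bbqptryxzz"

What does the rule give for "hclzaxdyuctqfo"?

The rule is to sort the characters into alphabetical order, then swap each adjacent pair of characters (1↔2, 3↔4, ...).
"hclzaxdyuctqfo" → "accdfhloqtuxyz" → "cadchfoltqxuzy".
(Check on "vhmflyvtmfndti": → "dffhilmmnttvvy" → "fdhflimmtnvtyv" ✓)

cadchfoltqxuzy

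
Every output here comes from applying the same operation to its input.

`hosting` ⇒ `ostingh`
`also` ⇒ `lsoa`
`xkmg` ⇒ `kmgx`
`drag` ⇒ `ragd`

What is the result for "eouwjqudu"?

Rule — move the first character to the end.
So "eouwjqudu" becomes "ouwjqudue".

ouwjqudue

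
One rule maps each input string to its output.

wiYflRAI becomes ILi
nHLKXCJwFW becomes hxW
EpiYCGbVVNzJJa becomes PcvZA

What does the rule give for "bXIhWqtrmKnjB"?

xwRN

The pattern: keep one character in every 3, starting at position 2 (positions 2nd, 5th, 8th, ...), then flip the case of every letter.
For "bXIhWqtrmKnjB" the result is "xwRN".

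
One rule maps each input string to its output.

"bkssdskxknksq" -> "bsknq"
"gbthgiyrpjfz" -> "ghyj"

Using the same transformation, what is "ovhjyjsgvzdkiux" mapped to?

ojszi

In each case the input is transformed by: keep one character in every 3, starting at position 1 (positions 1st, 4th, 7th, ...).
Applying that to "ovhjyjsgvzdkiux" gives "ojszi".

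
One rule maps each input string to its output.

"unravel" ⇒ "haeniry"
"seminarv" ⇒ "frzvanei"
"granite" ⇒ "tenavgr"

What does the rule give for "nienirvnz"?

The rule is to shift every letter 13 places forward in the alphabet (wrapping around) — i.e. ROT13.
Doing the same to "nienirvnz": "avraveiam".

avraveiam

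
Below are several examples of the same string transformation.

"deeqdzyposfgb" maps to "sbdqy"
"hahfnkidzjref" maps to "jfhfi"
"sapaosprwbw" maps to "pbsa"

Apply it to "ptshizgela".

gaph

The pattern: keep one character in every 3, starting at position 1 (positions 1st, 4th, 7th, ...), then move the last 2 characters to the front (rotate right by 2).
Applying both steps to "ptshizgela": "phga", then "gaph".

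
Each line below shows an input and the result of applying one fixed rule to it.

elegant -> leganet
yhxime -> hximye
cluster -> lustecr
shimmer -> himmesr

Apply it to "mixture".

ixturme

What's happening: swap the first and last characters, then move the first character to the end.
Starting from "mixture": after the first operation, "eixturm"; after the second, "ixturme".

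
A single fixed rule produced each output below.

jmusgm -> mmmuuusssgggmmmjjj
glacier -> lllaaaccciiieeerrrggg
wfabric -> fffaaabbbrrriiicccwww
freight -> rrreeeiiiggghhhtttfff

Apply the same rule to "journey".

The rule is to repeat every character 3 times, then move the first 3 characters to the end (rotate left by 3).
Applying that to "journey" gives "ooouuurrrnnneeeyyyjjj".

ooouuurrrnnneeeyyyjjj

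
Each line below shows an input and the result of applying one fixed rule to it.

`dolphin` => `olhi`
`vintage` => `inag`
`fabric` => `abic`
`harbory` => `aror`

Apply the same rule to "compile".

omil

The rule is to double every character, then keep one character in every 3, starting at position 3 (positions 3rd, 6th, 9th, ...).
For "compile", step one produces "ccoommppiillee"; step two turns that into "omil".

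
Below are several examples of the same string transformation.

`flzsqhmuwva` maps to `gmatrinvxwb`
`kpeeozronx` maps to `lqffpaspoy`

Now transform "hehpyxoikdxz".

The transformation: shift every letter 1 place forward in the alphabet (wrapping around).
Doing the same to "hehpyxoikdxz": "ifiqzypjleya".

ifiqzypjleya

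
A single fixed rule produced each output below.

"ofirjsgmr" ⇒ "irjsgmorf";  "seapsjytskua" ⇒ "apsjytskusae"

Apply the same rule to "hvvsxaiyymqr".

vsxaiyymqhrv

Looking at the pairs, the operation is to swap the first and last characters, then move the first 2 characters to the end (rotate left by 2).
Applying both steps to "hvvsxaiyymqr": "rvvsxaiyymqh", then "vsxaiyymqhrv".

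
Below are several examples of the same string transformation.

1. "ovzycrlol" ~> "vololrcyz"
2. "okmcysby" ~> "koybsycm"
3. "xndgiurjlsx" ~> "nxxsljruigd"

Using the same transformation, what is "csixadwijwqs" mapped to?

scsqwjiwdaxi

The pattern: reverse the string, then move the last 2 characters to the front (rotate right by 2).
"csixadwijwqs" → "sqwjiwdaxisc" → "scsqwjiwdaxi".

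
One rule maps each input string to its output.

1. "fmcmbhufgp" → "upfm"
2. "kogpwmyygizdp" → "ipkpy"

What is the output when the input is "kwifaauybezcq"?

Each output is the input with this applied: keep one character in every 3, starting at position 1 (positions 1st, 4th, 7th, ...), then move the last 2 characters to the front (rotate right by 2).
"kwifaauybezcq" → "kfueq" → "eqkfu".

eqkfu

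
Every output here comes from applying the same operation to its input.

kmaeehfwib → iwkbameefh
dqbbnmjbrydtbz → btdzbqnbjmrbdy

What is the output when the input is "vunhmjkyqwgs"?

gwvsnumhkjqy

In each case the input is transformed by: move the last 3 characters to the front (rotate right by 3), then swap each adjacent pair of characters (1↔2, 3↔4, ...).
For "vunhmjkyqwgs" the result is "gwvsnumhkjqy".
(Check on "dqbbnmjbrydtbz": → "tbzdqbbnmjbryd" → "btdzbqnbjmrbdy" ✓)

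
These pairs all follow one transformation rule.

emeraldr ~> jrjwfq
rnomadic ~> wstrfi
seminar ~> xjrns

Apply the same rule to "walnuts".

bfqsz

The pattern: delete the last 2 characters, then shift every letter 5 places forward in the alphabet (wrapping around).
On "walnuts": the first step gives "walnu", and the second then gives "bfqsz".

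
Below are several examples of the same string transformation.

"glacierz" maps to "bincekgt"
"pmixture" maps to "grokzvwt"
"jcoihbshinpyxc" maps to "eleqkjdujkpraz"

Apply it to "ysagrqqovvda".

caucitssqxxf

In each case the input is transformed by: shift every letter 2 places forward in the alphabet (wrapping around), then move the last character to the front.
Applying both steps to "ysagrqqovvda": "aucitssqxxfc", then "caucitssqxxf".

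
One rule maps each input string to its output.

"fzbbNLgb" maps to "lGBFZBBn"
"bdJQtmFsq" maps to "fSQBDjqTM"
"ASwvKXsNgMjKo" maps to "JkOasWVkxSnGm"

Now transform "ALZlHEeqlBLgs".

lGSalzLheEQLb

The rule is to flip the case of every letter, then move the last 3 characters to the front (rotate right by 3).
Working it through for "ALZlHEeqlBLgs": intermediate "alzLheEQLblGS", final "lGSalzLheEQLb".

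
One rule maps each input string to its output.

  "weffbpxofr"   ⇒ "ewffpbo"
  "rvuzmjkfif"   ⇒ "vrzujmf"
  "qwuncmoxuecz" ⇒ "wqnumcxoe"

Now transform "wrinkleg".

rwnil

The pattern: swap each adjacent pair of characters (1↔2, 3↔4, ...), then delete the last 3 characters.
For "wrinkleg", step one produces "rwnilkge"; step two turns that into "rwnil".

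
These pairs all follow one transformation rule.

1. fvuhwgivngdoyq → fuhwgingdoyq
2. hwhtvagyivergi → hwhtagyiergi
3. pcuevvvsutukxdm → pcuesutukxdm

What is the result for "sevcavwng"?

secawng

Each output is the input with this applied: remove every "v".
Doing the same to "sevcavwng": "secawng".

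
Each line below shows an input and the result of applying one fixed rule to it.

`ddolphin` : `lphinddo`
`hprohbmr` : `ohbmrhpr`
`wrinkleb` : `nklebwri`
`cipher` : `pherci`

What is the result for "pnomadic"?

madicpno

Each output is the input with this applied: move the last character to the front, then swap the front and back halves of the string.
So "pnomadic" becomes "madicpno".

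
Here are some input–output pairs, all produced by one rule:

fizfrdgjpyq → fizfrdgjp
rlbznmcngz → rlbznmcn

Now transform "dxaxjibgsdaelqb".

Rule — delete the last 2 characters.
So "dxaxjibgsdaelqb" becomes "dxaxjibgsdael".

dxaxjibgsdael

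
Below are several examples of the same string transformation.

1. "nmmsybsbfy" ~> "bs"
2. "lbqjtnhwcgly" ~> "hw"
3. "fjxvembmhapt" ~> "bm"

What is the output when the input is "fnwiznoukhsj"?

In each case the input is transformed by: swap the front and back halves of the string, then keep only the first 2 characters.
Doing the same to "fnwiznoukhsj": "ou".
(Check on "lbqjtnhwcgly": → "hwcglylbqjtn" → "hw" ✓)

ou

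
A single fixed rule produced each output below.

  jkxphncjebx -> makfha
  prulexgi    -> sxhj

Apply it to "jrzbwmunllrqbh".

mczxoue

In each case the input is transformed by: shift every letter 3 places forward in the alphabet (wrapping around), then keep every other character starting from the first (positions 1st, 3rd, 5th, ...).
Applying both steps to "jrzbwmunllrqbh": "mucezpxqooutek", then "mczxoue".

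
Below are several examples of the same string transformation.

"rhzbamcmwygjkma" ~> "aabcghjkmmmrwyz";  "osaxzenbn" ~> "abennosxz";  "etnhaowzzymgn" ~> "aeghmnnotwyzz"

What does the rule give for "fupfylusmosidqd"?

ddffilmopqssuuy

Each output is the input with this applied: sort the characters into alphabetical order.
On "fupfylusmosidqd" that produces "ddffilmopqssuuy".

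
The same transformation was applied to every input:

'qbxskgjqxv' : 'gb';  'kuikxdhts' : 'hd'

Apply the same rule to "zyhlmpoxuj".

jh

Rule — sort the characters into reverse alphabetical order, then keep only the last 2 characters.
Applying both steps to "zyhlmpoxuj": "zyxupomljh", then "jh".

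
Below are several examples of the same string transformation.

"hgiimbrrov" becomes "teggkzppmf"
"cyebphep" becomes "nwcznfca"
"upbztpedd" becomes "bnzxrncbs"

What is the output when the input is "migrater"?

pgepyrck

In each case the input is transformed by: shift every letter 2 places backward in the alphabet (wrapping around), then swap the first and last characters.
"migrater" → "pgepyrck".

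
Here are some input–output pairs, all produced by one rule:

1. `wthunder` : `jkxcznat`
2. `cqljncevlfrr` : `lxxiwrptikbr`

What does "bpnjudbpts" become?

Looking at the pairs, the operation is to shift every letter 6 places forward in the alphabet (wrapping around), then move the last 3 characters to the front (rotate right by 3).
For "bpnjudbpts", step one produces "hvtpajhvzy"; step two turns that into "vzyhvtpajh".

vzyhvtpajh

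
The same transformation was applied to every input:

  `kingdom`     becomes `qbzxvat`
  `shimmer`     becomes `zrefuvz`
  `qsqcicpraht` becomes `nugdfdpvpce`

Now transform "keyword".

beqxrlj

Each output is the input with this applied: move the last 3 characters to the front (rotate right by 3), then shift every letter 13 places forward in the alphabet (wrapping around) — i.e. ROT13.
"keyword" → "ordkeyw" → "beqxrlj".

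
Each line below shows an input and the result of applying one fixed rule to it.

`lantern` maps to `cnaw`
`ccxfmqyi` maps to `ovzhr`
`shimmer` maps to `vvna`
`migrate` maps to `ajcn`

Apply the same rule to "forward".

In each case the input is transformed by: shift every letter 9 places forward in the alphabet (wrapping around), then delete the first 3 characters.
"forward" → "fjam".
(Check on "lantern": → "ujwcnaw" → "cnaw" ✓)

fjam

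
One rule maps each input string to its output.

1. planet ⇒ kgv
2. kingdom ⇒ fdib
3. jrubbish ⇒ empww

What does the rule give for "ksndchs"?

fniy

Rule — shift every letter 5 places backward in the alphabet (wrapping around), then delete the last 3 characters.
Working it through for "ksndchs": intermediate "fniyxcn", final "fniy".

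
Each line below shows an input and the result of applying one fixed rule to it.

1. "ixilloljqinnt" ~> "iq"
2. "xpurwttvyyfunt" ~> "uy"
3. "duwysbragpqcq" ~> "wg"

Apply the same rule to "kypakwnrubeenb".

pu

The rule is to keep every other character starting from the first (positions 1st, 3rd, 5th, ...), then keep one character in every 3, starting at position 2 (positions 2nd, 5th, 8th, ...).
Starting from "kypakwnrubeenb": after the first operation, "kpknuen"; after the second, "pu".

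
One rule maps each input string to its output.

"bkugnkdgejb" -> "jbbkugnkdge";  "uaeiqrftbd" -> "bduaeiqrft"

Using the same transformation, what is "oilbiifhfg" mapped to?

Rule — move the last 2 characters to the front (rotate right by 2).
"oilbiifhfg" → "fgoilbiifh".

fgoilbiifh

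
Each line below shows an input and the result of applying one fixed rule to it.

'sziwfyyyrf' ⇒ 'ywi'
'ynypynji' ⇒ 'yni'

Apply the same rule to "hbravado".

rda

The pattern: sort the characters into reverse alphabetical order, then keep one character in every 3, starting at position 2 (positions 2nd, 5th, 8th, ...).
For "hbravado", step one produces "vrohdbaa"; step two turns that into "rda".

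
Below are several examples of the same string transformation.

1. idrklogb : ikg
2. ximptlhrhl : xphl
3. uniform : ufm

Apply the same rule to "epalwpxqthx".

Rule — keep one character in every 3, starting at position 1 (positions 1st, 4th, 7th, ...).
Doing the same to "epalwpxqthx": "elxh".

elxh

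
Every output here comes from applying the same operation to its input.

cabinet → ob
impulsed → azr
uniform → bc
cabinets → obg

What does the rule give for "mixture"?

The rule is to keep one character in every 3, starting at position 2 (positions 2nd, 5th, 8th, ...), then shift every letter 12 places backward in the alphabet (wrapping around).
For "mixture" the result is "wi".
(Check on "impulsed": → "mld" → "azr" ✓)

wi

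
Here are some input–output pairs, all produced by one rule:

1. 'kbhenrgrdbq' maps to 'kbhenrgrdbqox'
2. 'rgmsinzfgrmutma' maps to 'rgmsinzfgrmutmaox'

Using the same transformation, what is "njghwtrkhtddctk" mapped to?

Rule — append "ox".
Doing the same to "njghwtrkhtddctk": "njghwtrkhtddctkox".

njghwtrkhtddctkox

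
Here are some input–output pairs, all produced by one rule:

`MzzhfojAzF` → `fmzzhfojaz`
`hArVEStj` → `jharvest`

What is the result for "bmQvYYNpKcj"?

Rule — move the last character to the front, then convert every letter to lowercase.
"bmQvYYNpKcj" → "jbmQvYYNpKc" → "jbmqvyynpkc".
(Check on "hArVEStj": → "jhArVESt" → "jharvest" ✓)

jbmqvyynpkc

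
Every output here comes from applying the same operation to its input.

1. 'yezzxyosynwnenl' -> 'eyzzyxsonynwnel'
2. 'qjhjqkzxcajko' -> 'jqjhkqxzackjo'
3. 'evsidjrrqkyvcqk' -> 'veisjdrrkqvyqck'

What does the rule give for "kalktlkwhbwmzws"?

Looking at the pairs, the operation is to swap each adjacent pair of characters (1↔2, 3↔4, ...).
For "kalktlkwhbwmzws" the result is "akklltwkbhmwwzs".

akklltwkbhmwwzs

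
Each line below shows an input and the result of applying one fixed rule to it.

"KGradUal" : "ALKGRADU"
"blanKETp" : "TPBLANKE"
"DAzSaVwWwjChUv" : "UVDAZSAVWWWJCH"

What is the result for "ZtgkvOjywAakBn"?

The pattern: move the last 2 characters to the front (rotate right by 2), then convert every letter to uppercase.
On "ZtgkvOjywAakBn": the first step gives "BnZtgkvOjywAak", and the second then gives "BNZTGKVOJYWAAK".

BNZTGKVOJYWAAK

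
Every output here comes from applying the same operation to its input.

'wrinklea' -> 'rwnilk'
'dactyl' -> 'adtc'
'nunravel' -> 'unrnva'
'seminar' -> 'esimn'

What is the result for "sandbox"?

asdnb

Each output is the input with this applied: delete the last 2 characters, then swap each adjacent pair of characters (1↔2, 3↔4, ...).
Starting from "sandbox": after the first operation, "sandb"; after the second, "asdnb".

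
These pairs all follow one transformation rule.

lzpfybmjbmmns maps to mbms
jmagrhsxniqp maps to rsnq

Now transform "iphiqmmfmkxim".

mmxm

The rule is to keep every other character starting from the first (positions 1st, 3rd, 5th, ...), then keep only the last 4 characters.
For "iphiqmmfmkxim", step one produces "ihqmmxm"; step two turns that into "mmxm".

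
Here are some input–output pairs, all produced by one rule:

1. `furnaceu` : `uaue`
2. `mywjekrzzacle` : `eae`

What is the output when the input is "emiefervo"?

eeieo

What's happening: swap each adjacent pair of characters (1↔2, 3↔4, ...), then keep only the vowels.
"emiefervo" → "meeiefvro" → "eeieo".
(Check on "mywjekrzzacle": → "ymjwkezrazlce" → "eae" ✓)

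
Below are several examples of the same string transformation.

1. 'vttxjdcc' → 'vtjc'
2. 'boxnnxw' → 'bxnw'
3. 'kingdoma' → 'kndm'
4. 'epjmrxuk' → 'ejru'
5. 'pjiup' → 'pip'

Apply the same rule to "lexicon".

lxcn

Rule — keep every other character starting from the first (positions 1st, 3rd, 5th, ...).
For "lexicon" the result is "lxcn".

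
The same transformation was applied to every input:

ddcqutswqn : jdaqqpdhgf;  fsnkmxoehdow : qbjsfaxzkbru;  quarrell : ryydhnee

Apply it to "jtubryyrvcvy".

Rule — shift every letter 13 places forward in the alphabet (wrapping around) — i.e. ROT13, then move the last 3 characters to the front (rotate right by 3).
Working it through for "jtubryyrvcvy": intermediate "wghoelleipil", final "pilwghoellei".

pilwghoellei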